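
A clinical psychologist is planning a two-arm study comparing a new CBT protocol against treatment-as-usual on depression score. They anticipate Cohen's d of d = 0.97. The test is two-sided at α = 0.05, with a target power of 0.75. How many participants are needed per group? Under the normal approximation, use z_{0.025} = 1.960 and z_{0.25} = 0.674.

n = 15 per group

For two independent groups with equal n: n = 2·((z_{α/2} + z_β) / d)².
z_{α/2} + z_β = 1.960 + 0.674 = 2.634.
n = 2 × (2.634 / 0.97)² = 2 × 2.715² = 2 × 7.37 = 14.7.
Round up to the next whole participant.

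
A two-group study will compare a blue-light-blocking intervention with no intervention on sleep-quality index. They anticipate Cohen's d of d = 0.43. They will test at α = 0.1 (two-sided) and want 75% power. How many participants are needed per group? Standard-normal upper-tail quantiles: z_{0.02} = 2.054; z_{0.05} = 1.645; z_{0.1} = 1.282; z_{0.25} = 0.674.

For two independent groups with equal n: n = 2·((z_{α/2} + z_β) / d)².
z_{α/2} + z_β = 1.645 + 0.674 = 2.319.
n = 2 × (2.319 / 0.43)² = 2 × 5.393² = 2 × 29.08 = 58.2.
Round up to the next whole participant.

n = 59 per group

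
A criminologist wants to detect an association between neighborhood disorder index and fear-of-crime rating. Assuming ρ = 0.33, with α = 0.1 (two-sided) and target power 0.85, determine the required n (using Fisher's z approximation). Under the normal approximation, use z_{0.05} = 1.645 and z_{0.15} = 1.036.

Fisher's z: C = ½·ln((1+r)/(1−r)) = ½·ln(1.9851) = 0.3428.
n = ((z_{α/2} + z_β)/C)² + 3.
(1.645 + 1.036) / 0.3428 = 2.681 / 0.3428 = 7.821.
n = 7.821² + 3 = 61.17 + 3 = 64.2.
Round up.

n = 65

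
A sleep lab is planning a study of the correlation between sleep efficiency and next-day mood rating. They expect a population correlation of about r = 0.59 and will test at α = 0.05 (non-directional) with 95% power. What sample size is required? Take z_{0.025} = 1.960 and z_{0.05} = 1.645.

n = 32

Fisher's z: C = ½·ln((1+r)/(1−r)) = ½·ln(3.8780) = 0.6777.
n = ((z_{α/2} + z_β)/C)² + 3.
(1.960 + 1.645) / 0.6777 = 3.605 / 0.6777 = 5.319.
n = 5.319² + 3 = 28.30 + 3 = 31.3.
Round up.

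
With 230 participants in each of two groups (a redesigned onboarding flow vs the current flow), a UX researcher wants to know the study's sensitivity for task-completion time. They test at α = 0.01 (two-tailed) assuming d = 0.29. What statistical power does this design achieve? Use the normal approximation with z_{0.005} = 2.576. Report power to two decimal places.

power ≈ 0.70

For two equal groups, power = Φ(d·√(n/2) − z_{α/2}).
d·√(n/2) = 0.29 × √(230/2) = 0.29 × 10.724 = 3.110.
z_β = 3.110 − 2.576 = 0.534.
Power = Φ(0.534) = 0.703.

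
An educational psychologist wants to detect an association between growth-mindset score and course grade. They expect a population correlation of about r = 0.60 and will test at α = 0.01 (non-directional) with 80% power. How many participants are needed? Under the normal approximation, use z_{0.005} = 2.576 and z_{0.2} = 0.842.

n = 28

Fisher's z: C = ½·ln((1+r)/(1−r)) = ½·ln(4.0000) = 0.6931.
n = ((z_{α/2} + z_β)/C)² + 3.
(2.576 + 0.842) / 0.6931 = 3.418 / 0.6931 = 4.931.
n = 4.931² + 3 = 24.32 + 3 = 27.3.
Round up.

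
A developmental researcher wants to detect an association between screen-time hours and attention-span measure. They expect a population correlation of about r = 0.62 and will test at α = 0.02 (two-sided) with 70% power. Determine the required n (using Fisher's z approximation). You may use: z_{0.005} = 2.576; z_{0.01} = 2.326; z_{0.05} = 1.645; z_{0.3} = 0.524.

Fisher's z: C = ½·ln((1+r)/(1−r)) = ½·ln(4.2632) = 0.7250.
n = ((z_{α/2} + z_β)/C)² + 3.
(2.326 + 0.524) / 0.7250 = 2.850 / 0.7250 = 3.931.
n = 3.931² + 3 = 15.45 + 3 = 18.5.
Round up.

n = 19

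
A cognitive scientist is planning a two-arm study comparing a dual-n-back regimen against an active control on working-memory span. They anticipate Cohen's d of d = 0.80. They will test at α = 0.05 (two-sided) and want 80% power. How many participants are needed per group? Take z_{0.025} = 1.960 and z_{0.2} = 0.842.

For two independent groups with equal n: n = 2·((z_{α/2} + z_β) / d)².
z_{α/2} + z_β = 1.960 + 0.842 = 2.802.
n = 2 × (2.802 / 0.80)² = 2 × 3.502² = 2 × 12.27 = 24.5.
Round up to the next whole participant.

n = 25 per group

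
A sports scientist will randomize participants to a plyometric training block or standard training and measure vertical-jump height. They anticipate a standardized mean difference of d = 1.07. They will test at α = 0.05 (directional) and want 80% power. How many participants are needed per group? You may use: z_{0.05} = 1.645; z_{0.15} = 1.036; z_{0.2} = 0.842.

n = 11 per group

For two independent groups with equal n: n = 2·((z_{α} + z_β) / d)².
z_{α} + z_β = 1.645 + 0.842 = 2.487.
n = 2 × (2.487 / 1.07)² = 2 × 2.324² = 2 × 5.40 = 10.8.
Round up to the next whole participant.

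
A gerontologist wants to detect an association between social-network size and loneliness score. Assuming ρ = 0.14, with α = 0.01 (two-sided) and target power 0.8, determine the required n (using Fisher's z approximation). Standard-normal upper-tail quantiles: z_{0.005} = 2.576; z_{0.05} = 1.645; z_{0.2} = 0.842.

Fisher's z: C = ½·ln((1+r)/(1−r)) = ½·ln(1.3256) = 0.1409.
n = ((z_{α/2} + z_β)/C)² + 3.
(2.576 + 0.842) / 0.1409 = 3.418 / 0.1409 = 24.258.
n = 24.258² + 3 = 588.47 + 3 = 591.5.
Round up.

n = 592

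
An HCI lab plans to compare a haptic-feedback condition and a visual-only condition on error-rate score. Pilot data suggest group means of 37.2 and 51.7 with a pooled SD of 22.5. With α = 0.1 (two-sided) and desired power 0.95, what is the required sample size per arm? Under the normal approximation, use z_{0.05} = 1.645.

Cohen's d = |M₁ − M₂| / SD_pooled = |37.2 − 51.7| / 22.5 = 14.5 / 22.5 = 0.644.
For two independent groups with equal n: n = 2·((z_{α/2} + z_β) / d)².
z_{α/2} + z_β = 1.645 + 1.645 = 3.290.
n = 2 × (3.290 / 0.644)² = 2 × 5.109² = 2 × 26.10 = 52.2.
Round up to the next whole participant.

n = 53 per group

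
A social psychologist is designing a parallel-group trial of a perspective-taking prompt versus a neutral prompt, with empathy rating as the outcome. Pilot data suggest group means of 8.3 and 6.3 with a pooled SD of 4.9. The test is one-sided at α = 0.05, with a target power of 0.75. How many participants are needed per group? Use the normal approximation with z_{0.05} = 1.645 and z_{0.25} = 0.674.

n = 65 per group

Cohen's d = |M₁ − M₂| / SD_pooled = |8.3 − 6.3| / 4.9 = 2.0 / 4.9 = 0.408.
For two independent groups with equal n: n = 2·((z_{α} + z_β) / d)².
z_{α} + z_β = 1.645 + 0.674 = 2.319.
n = 2 × (2.319 / 0.408)² = 2 × 5.684² = 2 × 32.31 = 64.6.
Round up to the next whole participant.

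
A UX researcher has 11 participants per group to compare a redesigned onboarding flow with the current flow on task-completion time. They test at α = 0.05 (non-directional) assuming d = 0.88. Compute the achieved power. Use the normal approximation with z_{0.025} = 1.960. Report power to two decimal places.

power ≈ 0.54

For two equal groups, power = Φ(d·√(n/2) − z_{α/2}).
d·√(n/2) = 0.88 × √(11/2) = 0.88 × 2.345 = 2.064.
z_β = 2.064 − 1.960 = 0.104.
Power = Φ(0.104) = 0.541.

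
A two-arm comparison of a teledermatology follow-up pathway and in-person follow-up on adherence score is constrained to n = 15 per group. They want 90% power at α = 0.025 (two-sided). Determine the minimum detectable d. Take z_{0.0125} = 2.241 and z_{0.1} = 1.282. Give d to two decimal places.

For two independent groups of n = 15 each: d_min = (z_{α/2} + z_β)·√(2/n).
z-sum = 2.241 + 1.282 = 3.523.
d_min = 3.523 × √(2/15) = 3.523 × 0.3651 = 1.286.

d_min ≈ 1.29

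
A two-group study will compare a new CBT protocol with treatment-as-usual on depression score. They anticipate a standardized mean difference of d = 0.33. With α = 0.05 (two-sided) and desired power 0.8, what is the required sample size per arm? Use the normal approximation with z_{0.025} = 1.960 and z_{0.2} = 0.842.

n = 145 per group

For two independent groups with equal n: n = 2·((z_{α/2} + z_β) / d)².
z_{α/2} + z_β = 1.960 + 0.842 = 2.802.
n = 2 × (2.802 / 0.33)² = 2 × 8.491² = 2 × 72.10 = 144.2.
Round up to the next whole participant.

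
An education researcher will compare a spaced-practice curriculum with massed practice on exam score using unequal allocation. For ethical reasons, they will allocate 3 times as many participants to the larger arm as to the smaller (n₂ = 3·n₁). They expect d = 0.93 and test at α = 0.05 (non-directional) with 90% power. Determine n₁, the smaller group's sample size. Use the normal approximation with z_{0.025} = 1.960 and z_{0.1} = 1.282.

With allocation ratio k = n₂/n₁ = 3, Var(x̄₁−x̄₂) = σ²(1/n₁ + 1/(k·n₁)) = σ²·(k+1)/(k·n₁).
So n₁ = (1 + 1/k)·((z_{α/2} + z_β)/d)² = 1.333 × (3.242/0.93)².
n₁ = 1.333 × 12.15 = 16.2.
Round up: n₁ = 17, giving n₂ = 3 × 17 = 51.

n₁ = 17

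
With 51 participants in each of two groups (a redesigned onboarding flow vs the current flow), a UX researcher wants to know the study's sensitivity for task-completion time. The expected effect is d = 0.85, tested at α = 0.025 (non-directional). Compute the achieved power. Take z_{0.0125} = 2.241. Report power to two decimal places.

power ≈ 0.98

For two equal groups, power = Φ(d·√(n/2) − z_{α/2}).
d·√(n/2) = 0.85 × √(51/2) = 0.85 × 5.050 = 4.292.
z_β = 4.292 − 2.241 = 2.051.
Power = Φ(2.051) = 0.980.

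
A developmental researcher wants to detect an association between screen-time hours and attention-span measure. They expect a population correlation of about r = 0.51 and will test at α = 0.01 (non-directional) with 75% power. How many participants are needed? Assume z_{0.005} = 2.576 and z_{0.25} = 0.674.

Fisher's z: C = ½·ln((1+r)/(1−r)) = ½·ln(3.0816) = 0.5627.
n = ((z_{α/2} + z_β)/C)² + 3.
(2.576 + 0.674) / 0.5627 = 3.250 / 0.5627 = 5.776.
n = 5.776² + 3 = 33.36 + 3 = 36.4.
Round up.

n = 37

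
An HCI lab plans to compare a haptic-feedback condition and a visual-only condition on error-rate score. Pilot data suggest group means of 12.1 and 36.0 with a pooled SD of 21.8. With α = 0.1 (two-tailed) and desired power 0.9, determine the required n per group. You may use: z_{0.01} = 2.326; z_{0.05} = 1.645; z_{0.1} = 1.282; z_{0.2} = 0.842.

Cohen's d = |M₁ − M₂| / SD_pooled = |12.1 − 36.0| / 21.8 = 23.9 / 21.8 = 1.096.
For two independent groups with equal n: n = 2·((z_{α/2} + z_β) / d)².
z_{α/2} + z_β = 1.645 + 1.282 = 2.927.
n = 2 × (2.927 / 1.096)² = 2 × 2.671² = 2 × 7.13 = 14.3.
Round up to the next whole participant.

n = 15 per group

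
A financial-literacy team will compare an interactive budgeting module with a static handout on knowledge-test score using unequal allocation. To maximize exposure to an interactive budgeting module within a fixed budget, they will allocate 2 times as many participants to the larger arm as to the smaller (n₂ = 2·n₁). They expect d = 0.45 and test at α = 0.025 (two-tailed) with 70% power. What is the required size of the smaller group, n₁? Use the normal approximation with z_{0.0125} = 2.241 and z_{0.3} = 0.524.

With allocation ratio k = n₂/n₁ = 2, Var(x̄₁−x̄₂) = σ²(1/n₁ + 1/(k·n₁)) = σ²·(k+1)/(k·n₁).
So n₁ = (1 + 1/k)·((z_{α/2} + z_β)/d)² = 1.500 × (2.765/0.45)².
n₁ = 1.500 × 37.75 = 56.6.
Round up: n₁ = 57, giving n₂ = 2 × 57 = 114.

n₁ = 57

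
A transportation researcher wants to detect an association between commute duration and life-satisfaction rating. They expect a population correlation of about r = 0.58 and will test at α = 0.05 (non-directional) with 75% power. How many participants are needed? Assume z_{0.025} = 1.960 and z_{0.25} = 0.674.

n = 19

Fisher's z: C = ½·ln((1+r)/(1−r)) = ½·ln(3.7619) = 0.6625.
n = ((z_{α/2} + z_β)/C)² + 3.
(1.960 + 0.674) / 0.6625 = 2.634 / 0.6625 = 3.976.
n = 3.976² + 3 = 15.81 + 3 = 18.8.
Round up.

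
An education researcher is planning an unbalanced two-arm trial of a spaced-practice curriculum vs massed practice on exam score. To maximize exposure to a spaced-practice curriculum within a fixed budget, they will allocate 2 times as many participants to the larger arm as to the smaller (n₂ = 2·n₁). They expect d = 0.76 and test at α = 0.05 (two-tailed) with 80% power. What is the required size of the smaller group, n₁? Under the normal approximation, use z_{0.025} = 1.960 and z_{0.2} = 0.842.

With allocation ratio k = n₂/n₁ = 2, Var(x̄₁−x̄₂) = σ²(1/n₁ + 1/(k·n₁)) = σ²·(k+1)/(k·n₁).
So n₁ = (1 + 1/k)·((z_{α/2} + z_β)/d)² = 1.500 × (2.802/0.76)².
n₁ = 1.500 × 13.59 = 20.4.
Round up: n₁ = 21, giving n₂ = 2 × 21 = 42.

n₁ = 21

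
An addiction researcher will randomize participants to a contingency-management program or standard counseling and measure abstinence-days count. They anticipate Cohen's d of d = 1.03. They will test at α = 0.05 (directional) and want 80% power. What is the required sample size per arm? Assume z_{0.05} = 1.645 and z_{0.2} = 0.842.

For two independent groups with equal n: n = 2·((z_{α} + z_β) / d)².
z_{α} + z_β = 1.645 + 0.842 = 2.487.
n = 2 × (2.487 / 1.03)² = 2 × 2.415² = 2 × 5.83 = 11.7.
Round up to the next whole participant.

n = 12 per group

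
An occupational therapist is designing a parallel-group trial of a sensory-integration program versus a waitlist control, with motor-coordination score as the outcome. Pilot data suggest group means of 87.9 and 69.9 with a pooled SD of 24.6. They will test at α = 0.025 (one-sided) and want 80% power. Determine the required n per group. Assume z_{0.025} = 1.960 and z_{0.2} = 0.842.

n = 30 per group

Cohen's d = |M₁ − M₂| / SD_pooled = |87.9 − 69.9| / 24.6 = 18.0 / 24.6 = 0.732.
For two independent groups with equal n: n = 2·((z_{α} + z_β) / d)².
z_{α} + z_β = 1.960 + 0.842 = 2.802.
n = 2 × (2.802 / 0.732)² = 2 × 3.828² = 2 × 14.65 = 29.3.
Round up to the next whole participant.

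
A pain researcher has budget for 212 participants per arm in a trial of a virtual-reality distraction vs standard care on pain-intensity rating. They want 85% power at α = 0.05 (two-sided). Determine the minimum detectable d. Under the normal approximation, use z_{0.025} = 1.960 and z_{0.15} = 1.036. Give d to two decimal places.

d_min ≈ 0.29

For two independent groups of n = 212 each: d_min = (z_{α/2} + z_β)·√(2/n).
z-sum = 1.960 + 1.036 = 2.996.
d_min = 2.996 × √(2/212) = 2.996 × 0.0971 = 0.291.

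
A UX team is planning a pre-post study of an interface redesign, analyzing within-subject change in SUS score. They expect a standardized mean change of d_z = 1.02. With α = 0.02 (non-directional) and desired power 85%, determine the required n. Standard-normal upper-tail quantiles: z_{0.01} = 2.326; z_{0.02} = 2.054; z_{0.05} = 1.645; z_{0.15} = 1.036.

n = 11 pairs

For a paired (one-sample on differences) test: n = ((z_{α/2} + z_β) / d)².
z_{α/2} + z_β = 2.326 + 1.036 = 3.362.
n = (3.362 / 1.02)² = 3.296² = 10.86.
Round up.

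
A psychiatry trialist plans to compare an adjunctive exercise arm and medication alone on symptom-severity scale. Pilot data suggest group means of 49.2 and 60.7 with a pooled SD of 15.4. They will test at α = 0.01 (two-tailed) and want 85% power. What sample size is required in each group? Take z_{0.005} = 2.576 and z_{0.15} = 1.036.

Cohen's d = |M₁ − M₂| / SD_pooled = |49.2 − 60.7| / 15.4 = 11.5 / 15.4 = 0.747.
For two independent groups with equal n: n = 2·((z_{α/2} + z_β) / d)².
z_{α/2} + z_β = 2.576 + 1.036 = 3.612.
n = 2 × (3.612 / 0.747)² = 2 × 4.835² = 2 × 23.38 = 46.8.
Round up to the next whole participant.

n = 47 per group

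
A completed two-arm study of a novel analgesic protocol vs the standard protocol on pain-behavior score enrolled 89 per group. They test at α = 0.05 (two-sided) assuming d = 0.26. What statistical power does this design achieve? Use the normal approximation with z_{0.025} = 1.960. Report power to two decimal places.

For two equal groups, power = Φ(d·√(n/2) − z_{α/2}).
d·√(n/2) = 0.26 × √(89/2) = 0.26 × 6.671 = 1.734.
z_β = 1.734 − 1.960 = -0.226.
Power = Φ(-0.226) = 0.411.

power ≈ 0.41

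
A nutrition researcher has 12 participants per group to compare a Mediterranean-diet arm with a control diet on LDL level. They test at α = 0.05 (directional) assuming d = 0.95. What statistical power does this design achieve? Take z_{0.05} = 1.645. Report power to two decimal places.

For two equal groups, power = Φ(d·√(n/2) − z_{α}).
d·√(n/2) = 0.95 × √(12/2) = 0.95 × 2.449 = 2.327.
z_β = 2.327 − 1.645 = 0.682.
Power = Φ(0.682) = 0.752.

power ≈ 0.75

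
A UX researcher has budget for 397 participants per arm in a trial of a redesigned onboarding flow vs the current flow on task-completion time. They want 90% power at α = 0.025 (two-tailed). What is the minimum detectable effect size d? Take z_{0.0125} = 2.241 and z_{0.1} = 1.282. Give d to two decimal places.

d_min ≈ 0.25

For two independent groups of n = 397 each: d_min = (z_{α/2} + z_β)·√(2/n).
z-sum = 2.241 + 1.282 = 3.523.
d_min = 3.523 × √(2/397) = 3.523 × 0.0710 = 0.250.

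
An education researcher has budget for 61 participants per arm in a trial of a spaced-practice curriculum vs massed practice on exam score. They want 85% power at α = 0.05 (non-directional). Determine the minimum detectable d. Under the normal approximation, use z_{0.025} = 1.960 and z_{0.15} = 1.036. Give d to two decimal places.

d_min ≈ 0.54

For two independent groups of n = 61 each: d_min = (z_{α/2} + z_β)·√(2/n).
z-sum = 1.960 + 1.036 = 2.996.
d_min = 2.996 × √(2/61) = 2.996 × 0.1811 = 0.542.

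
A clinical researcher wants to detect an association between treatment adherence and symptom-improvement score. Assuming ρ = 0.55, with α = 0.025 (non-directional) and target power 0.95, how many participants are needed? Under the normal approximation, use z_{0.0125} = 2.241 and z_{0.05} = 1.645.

n = 43

Fisher's z: C = ½·ln((1+r)/(1−r)) = ½·ln(3.4444) = 0.6184.
n = ((z_{α/2} + z_β)/C)² + 3.
(2.241 + 1.645) / 0.6184 = 3.886 / 0.6184 = 6.284.
n = 6.284² + 3 = 39.49 + 3 = 42.5.
Round up.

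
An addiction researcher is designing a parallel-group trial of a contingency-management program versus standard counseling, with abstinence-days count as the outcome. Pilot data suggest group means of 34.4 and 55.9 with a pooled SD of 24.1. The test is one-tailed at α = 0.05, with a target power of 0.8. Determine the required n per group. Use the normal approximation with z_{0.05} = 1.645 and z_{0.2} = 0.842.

n = 16 per group

Cohen's d = |M₁ − M₂| / SD_pooled = |34.4 − 55.9| / 24.1 = 21.5 / 24.1 = 0.892.
For two independent groups with equal n: n = 2·((z_{α} + z_β) / d)².
z_{α} + z_β = 1.645 + 0.842 = 2.487.
n = 2 × (2.487 / 0.892)² = 2 × 2.788² = 2 × 7.77 = 15.5.
Round up to the next whole participant.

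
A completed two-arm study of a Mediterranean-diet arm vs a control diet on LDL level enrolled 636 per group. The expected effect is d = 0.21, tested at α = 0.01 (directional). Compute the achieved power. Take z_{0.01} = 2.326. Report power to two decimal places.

For two equal groups, power = Φ(d·√(n/2) − z_{α}).
d·√(n/2) = 0.21 × √(636/2) = 0.21 × 17.833 = 3.745.
z_β = 3.745 − 2.326 = 1.419.
Power = Φ(1.419) = 0.922.

power ≈ 0.92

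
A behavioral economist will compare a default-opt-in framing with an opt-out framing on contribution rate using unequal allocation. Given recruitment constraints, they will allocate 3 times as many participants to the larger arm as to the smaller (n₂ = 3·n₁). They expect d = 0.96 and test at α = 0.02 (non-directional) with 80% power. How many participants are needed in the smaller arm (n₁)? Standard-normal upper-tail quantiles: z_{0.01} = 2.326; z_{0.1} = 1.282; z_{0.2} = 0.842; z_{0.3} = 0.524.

With allocation ratio k = n₂/n₁ = 3, Var(x̄₁−x̄₂) = σ²(1/n₁ + 1/(k·n₁)) = σ²·(k+1)/(k·n₁).
So n₁ = (1 + 1/k)·((z_{α/2} + z_β)/d)² = 1.333 × (3.168/0.96)².
n₁ = 1.333 × 10.89 = 14.5.
Round up: n₁ = 15, giving n₂ = 3 × 15 = 45.

n₁ = 15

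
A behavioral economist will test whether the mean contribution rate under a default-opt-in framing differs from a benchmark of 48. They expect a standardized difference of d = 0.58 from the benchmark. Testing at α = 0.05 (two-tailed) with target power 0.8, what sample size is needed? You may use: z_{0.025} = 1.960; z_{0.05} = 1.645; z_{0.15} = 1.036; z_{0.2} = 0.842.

For a one-sample test: n = ((z_{α/2} + z_β) / d)².
z_{α/2} + z_β = 1.960 + 0.842 = 2.802.
n = (2.802 / 0.58)² = 4.831² = 23.34.
Round up.

n = 24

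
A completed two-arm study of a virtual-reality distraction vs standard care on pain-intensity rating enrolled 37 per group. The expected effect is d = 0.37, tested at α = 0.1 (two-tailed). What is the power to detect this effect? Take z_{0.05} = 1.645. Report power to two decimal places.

power ≈ 0.48

For two equal groups, power = Φ(d·√(n/2) − z_{α/2}).
d·√(n/2) = 0.37 × √(37/2) = 0.37 × 4.301 = 1.591.
z_β = 1.591 − 1.645 = -0.054.
Power = Φ(-0.054) = 0.479.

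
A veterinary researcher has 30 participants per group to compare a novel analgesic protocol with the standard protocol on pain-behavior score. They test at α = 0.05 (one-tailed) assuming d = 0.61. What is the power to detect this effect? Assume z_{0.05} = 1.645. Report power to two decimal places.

For two equal groups, power = Φ(d·√(n/2) − z_{α}).
d·√(n/2) = 0.61 × √(30/2) = 0.61 × 3.873 = 2.363.
z_β = 2.363 − 1.645 = 0.718.
Power = Φ(0.718) = 0.763.

power ≈ 0.76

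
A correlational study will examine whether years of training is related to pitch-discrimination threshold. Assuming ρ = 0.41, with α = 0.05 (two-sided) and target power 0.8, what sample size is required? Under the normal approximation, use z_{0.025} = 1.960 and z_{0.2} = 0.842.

Fisher's z: C = ½·ln((1+r)/(1−r)) = ½·ln(2.3898) = 0.4356.
n = ((z_{α/2} + z_β)/C)² + 3.
(1.960 + 0.842) / 0.4356 = 2.802 / 0.4356 = 6.433.
n = 6.433² + 3 = 41.38 + 3 = 44.4.
Round up.

n = 45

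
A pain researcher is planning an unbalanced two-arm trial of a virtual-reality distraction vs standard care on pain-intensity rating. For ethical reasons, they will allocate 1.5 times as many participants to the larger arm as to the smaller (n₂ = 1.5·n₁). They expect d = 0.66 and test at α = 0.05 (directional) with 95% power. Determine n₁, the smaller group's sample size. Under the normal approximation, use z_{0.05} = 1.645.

With allocation ratio k = n₂/n₁ = 1.5, Var(x̄₁−x̄₂) = σ²(1/n₁ + 1/(k·n₁)) = σ²·(k+1)/(k·n₁).
So n₁ = (1 + 1/k)·((z_{α} + z_β)/d)² = 1.667 × (3.290/0.66)².
n₁ = 1.667 × 24.85 = 41.4.
Round up: n₁ = 42, giving n₂ = 1.5 × 42 = 63.

n₁ = 42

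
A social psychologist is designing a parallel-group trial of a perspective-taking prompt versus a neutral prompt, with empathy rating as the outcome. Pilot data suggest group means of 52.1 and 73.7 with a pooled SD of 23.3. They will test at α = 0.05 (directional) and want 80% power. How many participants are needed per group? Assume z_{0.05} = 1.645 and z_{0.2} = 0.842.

Cohen's d = |M₁ − M₂| / SD_pooled = |52.1 − 73.7| / 23.3 = 21.6 / 23.3 = 0.927.
For two independent groups with equal n: n = 2·((z_{α} + z_β) / d)².
z_{α} + z_β = 1.645 + 0.842 = 2.487.
n = 2 × (2.487 / 0.927)² = 2 × 2.683² = 2 × 7.20 = 14.4.
Round up to the next whole participant.

n = 15 per group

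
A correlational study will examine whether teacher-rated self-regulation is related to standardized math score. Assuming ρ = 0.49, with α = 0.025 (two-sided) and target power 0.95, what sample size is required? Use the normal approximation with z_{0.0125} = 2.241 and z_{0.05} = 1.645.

Fisher's z: C = ½·ln((1+r)/(1−r)) = ½·ln(2.9216) = 0.5361.
n = ((z_{α/2} + z_β)/C)² + 3.
(2.241 + 1.645) / 0.5361 = 3.886 / 0.5361 = 7.249.
n = 7.249² + 3 = 52.54 + 3 = 55.5.
Round up.

n = 56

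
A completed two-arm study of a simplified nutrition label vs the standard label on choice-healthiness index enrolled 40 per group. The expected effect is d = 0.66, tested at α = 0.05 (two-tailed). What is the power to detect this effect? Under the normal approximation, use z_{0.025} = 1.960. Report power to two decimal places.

power ≈ 0.84

For two equal groups, power = Φ(d·√(n/2) − z_{α/2}).
d·√(n/2) = 0.66 × √(40/2) = 0.66 × 4.472 = 2.952.
z_β = 2.952 − 1.960 = 0.992.
Power = Φ(0.992) = 0.839.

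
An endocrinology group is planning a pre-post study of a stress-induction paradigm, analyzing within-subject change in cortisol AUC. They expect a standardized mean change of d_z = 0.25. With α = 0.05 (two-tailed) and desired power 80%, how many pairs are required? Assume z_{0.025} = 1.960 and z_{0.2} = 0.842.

n = 126 pairs

For a paired (one-sample on differences) test: n = ((z_{α/2} + z_β) / d)².
z_{α/2} + z_β = 1.960 + 0.842 = 2.802.
n = (2.802 / 0.25)² = 11.208² = 125.62.
Round up.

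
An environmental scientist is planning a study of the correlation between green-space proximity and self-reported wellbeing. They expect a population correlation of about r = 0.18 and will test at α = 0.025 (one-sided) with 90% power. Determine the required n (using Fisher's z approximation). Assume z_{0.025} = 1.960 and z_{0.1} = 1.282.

Fisher's z: C = ½·ln((1+r)/(1−r)) = ½·ln(1.4390) = 0.1820.
n = ((z_{α} + z_β)/C)² + 3.
(1.960 + 1.282) / 0.1820 = 3.242 / 0.1820 = 17.813.
n = 17.813² + 3 = 317.31 + 3 = 320.3.
Round up.

n = 321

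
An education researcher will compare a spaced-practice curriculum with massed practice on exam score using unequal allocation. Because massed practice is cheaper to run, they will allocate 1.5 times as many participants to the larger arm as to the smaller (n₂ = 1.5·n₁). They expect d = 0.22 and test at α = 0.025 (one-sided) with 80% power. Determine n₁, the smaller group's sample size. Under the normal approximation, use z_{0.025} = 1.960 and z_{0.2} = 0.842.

With allocation ratio k = n₂/n₁ = 1.5, Var(x̄₁−x̄₂) = σ²(1/n₁ + 1/(k·n₁)) = σ²·(k+1)/(k·n₁).
So n₁ = (1 + 1/k)·((z_{α} + z_β)/d)² = 1.667 × (2.802/0.22)².
n₁ = 1.667 × 162.21 = 270.4.
Round up: n₁ = 271, giving n₂ = ⌈1.5 × 271⌉ = ⌈406.5⌉ = 407.

n₁ = 271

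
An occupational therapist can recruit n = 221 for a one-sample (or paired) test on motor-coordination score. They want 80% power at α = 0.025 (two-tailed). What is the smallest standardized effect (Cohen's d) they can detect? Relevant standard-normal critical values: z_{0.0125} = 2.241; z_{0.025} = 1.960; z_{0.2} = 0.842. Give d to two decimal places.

For a single sample (or paired design) of n = 221: d_min = (z_{α/2} + z_β)/√n.
z-sum = 2.241 + 0.842 = 3.083.
d_min = 3.083 / √221 = 3.083 / 14.866 = 0.207.

d_min ≈ 0.21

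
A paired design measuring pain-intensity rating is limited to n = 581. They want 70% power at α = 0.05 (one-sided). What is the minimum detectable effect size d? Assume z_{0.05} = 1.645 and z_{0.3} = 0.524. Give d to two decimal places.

For a single sample (or paired design) of n = 581: d_min = (z_{α} + z_β)/√n.
z-sum = 1.645 + 0.524 = 2.169.
d_min = 2.169 / √581 = 2.169 / 24.104 = 0.090.

d_min ≈ 0.09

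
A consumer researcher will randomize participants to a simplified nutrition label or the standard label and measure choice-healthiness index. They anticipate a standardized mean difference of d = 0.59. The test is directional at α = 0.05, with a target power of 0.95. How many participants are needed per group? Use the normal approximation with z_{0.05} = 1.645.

For two independent groups with equal n: n = 2·((z_{α} + z_β) / d)².
z_{α} + z_β = 1.645 + 1.645 = 3.290.
n = 2 × (3.290 / 0.59)² = 2 × 5.576² = 2 × 31.09 = 62.2.
Round up to the next whole participant.

n = 63 per group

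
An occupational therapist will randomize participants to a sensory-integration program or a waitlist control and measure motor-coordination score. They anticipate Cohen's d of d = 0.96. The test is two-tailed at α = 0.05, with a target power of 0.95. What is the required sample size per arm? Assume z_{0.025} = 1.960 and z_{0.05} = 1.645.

n = 29 per group

For two independent groups with equal n: n = 2·((z_{α/2} + z_β) / d)².
z_{α/2} + z_β = 1.960 + 1.645 = 3.605.
n = 2 × (3.605 / 0.96)² = 2 × 3.755² = 2 × 14.10 = 28.2.
Round up to the next whole participant.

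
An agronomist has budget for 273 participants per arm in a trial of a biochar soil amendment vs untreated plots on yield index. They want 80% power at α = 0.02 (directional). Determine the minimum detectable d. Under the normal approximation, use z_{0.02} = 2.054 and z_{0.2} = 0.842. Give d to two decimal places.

For two independent groups of n = 273 each: d_min = (z_{α} + z_β)·√(2/n).
z-sum = 2.054 + 0.842 = 2.896.
d_min = 2.896 × √(2/273) = 2.896 × 0.0856 = 0.248.

d_min ≈ 0.25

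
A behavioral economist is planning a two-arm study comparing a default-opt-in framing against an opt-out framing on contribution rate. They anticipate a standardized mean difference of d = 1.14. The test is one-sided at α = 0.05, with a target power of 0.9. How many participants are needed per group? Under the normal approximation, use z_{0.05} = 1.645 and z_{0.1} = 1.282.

For two independent groups with equal n: n = 2·((z_{α} + z_β) / d)².
z_{α} + z_β = 1.645 + 1.282 = 2.927.
n = 2 × (2.927 / 1.14)² = 2 × 2.568² = 2 × 6.59 = 13.2.
Round up to the next whole participant.

n = 14 per group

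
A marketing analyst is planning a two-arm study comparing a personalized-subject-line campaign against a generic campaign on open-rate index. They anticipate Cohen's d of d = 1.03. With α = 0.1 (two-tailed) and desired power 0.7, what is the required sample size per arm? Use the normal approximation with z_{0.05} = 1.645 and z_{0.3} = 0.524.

For two independent groups with equal n: n = 2·((z_{α/2} + z_β) / d)².
z_{α/2} + z_β = 1.645 + 0.524 = 2.169.
n = 2 × (2.169 / 1.03)² = 2 × 2.106² = 2 × 4.43 = 8.9.
Round up to the next whole participant.

n = 9 per group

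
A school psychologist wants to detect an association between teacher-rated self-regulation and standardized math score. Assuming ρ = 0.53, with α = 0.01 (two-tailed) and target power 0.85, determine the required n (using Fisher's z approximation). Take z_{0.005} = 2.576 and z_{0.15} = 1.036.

n = 41

Fisher's z: C = ½·ln((1+r)/(1−r)) = ½·ln(3.2553) = 0.5901.
n = ((z_{α/2} + z_β)/C)² + 3.
(2.576 + 1.036) / 0.5901 = 3.612 / 0.5901 = 6.121.
n = 6.121² + 3 = 37.47 + 3 = 40.5.
Round up.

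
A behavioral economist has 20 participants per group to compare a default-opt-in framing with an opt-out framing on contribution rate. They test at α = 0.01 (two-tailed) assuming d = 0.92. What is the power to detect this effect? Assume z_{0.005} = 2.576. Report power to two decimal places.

For two equal groups, power = Φ(d·√(n/2) − z_{α/2}).
d·√(n/2) = 0.92 × √(20/2) = 0.92 × 3.162 = 2.909.
z_β = 2.909 − 2.576 = 0.333.
Power = Φ(0.333) = 0.631.

power ≈ 0.63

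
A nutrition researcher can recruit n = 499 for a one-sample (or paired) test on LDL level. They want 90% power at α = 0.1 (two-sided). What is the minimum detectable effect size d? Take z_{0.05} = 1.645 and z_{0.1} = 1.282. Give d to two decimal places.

For a single sample (or paired design) of n = 499: d_min = (z_{α/2} + z_β)/√n.
z-sum = 1.645 + 1.282 = 2.927.
d_min = 2.927 / √499 = 2.927 / 22.338 = 0.131.

d_min ≈ 0.13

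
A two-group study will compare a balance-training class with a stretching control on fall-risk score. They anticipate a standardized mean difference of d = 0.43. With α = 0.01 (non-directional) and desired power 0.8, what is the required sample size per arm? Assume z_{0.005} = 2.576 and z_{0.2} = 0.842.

For two independent groups with equal n: n = 2·((z_{α/2} + z_β) / d)².
z_{α/2} + z_β = 2.576 + 0.842 = 3.418.
n = 2 × (3.418 / 0.43)² = 2 × 7.949² = 2 × 63.18 = 126.4.
Round up to the next whole participant.

n = 127 per group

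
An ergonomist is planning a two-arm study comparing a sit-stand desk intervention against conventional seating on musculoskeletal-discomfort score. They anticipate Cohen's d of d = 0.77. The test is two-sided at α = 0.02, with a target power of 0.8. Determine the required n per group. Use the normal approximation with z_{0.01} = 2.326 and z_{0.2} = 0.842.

n = 34 per group

For two independent groups with equal n: n = 2·((z_{α/2} + z_β) / d)².
z_{α/2} + z_β = 2.326 + 0.842 = 3.168.
n = 2 × (3.168 / 0.77)² = 2 × 4.114² = 2 × 16.93 = 33.9.
Round up to the next whole participant.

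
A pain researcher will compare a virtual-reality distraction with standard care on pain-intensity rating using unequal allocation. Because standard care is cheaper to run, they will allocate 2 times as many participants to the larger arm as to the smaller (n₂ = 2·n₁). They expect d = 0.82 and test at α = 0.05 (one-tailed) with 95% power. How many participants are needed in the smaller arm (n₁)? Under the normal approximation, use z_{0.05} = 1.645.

n₁ = 25

With allocation ratio k = n₂/n₁ = 2, Var(x̄₁−x̄₂) = σ²(1/n₁ + 1/(k·n₁)) = σ²·(k+1)/(k·n₁).
So n₁ = (1 + 1/k)·((z_{α} + z_β)/d)² = 1.500 × (3.290/0.82)².
n₁ = 1.500 × 16.10 = 24.1.
Round up: n₁ = 25, giving n₂ = 2 × 25 = 50.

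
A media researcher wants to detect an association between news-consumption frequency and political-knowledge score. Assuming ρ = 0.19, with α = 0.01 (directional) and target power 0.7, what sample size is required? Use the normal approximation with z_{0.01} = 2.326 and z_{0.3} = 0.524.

Fisher's z: C = ½·ln((1+r)/(1−r)) = ½·ln(1.4691) = 0.1923.
n = ((z_{α} + z_β)/C)² + 3.
(2.326 + 0.524) / 0.1923 = 2.850 / 0.1923 = 14.821.
n = 14.821² + 3 = 219.65 + 3 = 222.6.
Round up.

n = 223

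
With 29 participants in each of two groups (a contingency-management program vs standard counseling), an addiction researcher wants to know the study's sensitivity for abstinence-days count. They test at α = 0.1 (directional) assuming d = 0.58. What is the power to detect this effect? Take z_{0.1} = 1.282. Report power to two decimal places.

For two equal groups, power = Φ(d·√(n/2) − z_{α}).
d·√(n/2) = 0.58 × √(29/2) = 0.58 × 3.808 = 2.209.
z_β = 2.209 − 1.282 = 0.927.
Power = Φ(0.927) = 0.823.

power ≈ 0.82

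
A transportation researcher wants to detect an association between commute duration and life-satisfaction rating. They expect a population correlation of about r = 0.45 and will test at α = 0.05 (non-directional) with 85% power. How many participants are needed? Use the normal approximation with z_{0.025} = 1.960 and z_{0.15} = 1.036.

Fisher's z: C = ½·ln((1+r)/(1−r)) = ½·ln(2.6364) = 0.4847.
n = ((z_{α/2} + z_β)/C)² + 3.
(1.960 + 1.036) / 0.4847 = 2.996 / 0.4847 = 6.181.
n = 6.181² + 3 = 38.21 + 3 = 41.2.
Round up.

n = 42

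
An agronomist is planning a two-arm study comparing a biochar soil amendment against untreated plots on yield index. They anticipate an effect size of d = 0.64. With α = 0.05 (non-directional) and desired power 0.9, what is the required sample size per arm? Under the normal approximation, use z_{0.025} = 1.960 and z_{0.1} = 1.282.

n = 52 per group

For two independent groups with equal n: n = 2·((z_{α/2} + z_β) / d)².
z_{α/2} + z_β = 1.960 + 1.282 = 3.242.
n = 2 × (3.242 / 0.64)² = 2 × 5.066² = 2 × 25.66 = 51.3.
Round up to the next whole participant.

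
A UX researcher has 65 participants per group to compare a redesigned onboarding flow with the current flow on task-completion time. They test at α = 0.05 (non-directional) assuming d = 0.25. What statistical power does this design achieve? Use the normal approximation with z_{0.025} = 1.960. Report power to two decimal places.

power ≈ 0.30

For two equal groups, power = Φ(d·√(n/2) − z_{α/2}).
d·√(n/2) = 0.25 × √(65/2) = 0.25 × 5.701 = 1.425.
z_β = 1.425 − 1.960 = -0.535.
Power = Φ(-0.535) = 0.296.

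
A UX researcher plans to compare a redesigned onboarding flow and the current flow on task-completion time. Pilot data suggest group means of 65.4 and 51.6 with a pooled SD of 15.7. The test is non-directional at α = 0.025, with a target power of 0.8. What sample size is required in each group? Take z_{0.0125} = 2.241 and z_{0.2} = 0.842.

Cohen's d = |M₁ − M₂| / SD_pooled = |65.4 − 51.6| / 15.7 = 13.8 / 15.7 = 0.879.
For two independent groups with equal n: n = 2·((z_{α/2} + z_β) / d)².
z_{α/2} + z_β = 2.241 + 0.842 = 3.083.
n = 2 × (3.083 / 0.879)² = 2 × 3.507² = 2 × 12.30 = 24.6.
Round up to the next whole participant.

n = 25 per group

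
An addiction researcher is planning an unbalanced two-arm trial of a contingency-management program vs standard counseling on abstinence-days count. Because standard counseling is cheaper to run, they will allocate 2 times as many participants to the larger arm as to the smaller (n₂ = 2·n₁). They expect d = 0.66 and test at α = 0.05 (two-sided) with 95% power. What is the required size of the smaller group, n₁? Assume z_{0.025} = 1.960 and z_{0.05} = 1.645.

n₁ = 45

With allocation ratio k = n₂/n₁ = 2, Var(x̄₁−x̄₂) = σ²(1/n₁ + 1/(k·n₁)) = σ²·(k+1)/(k·n₁).
So n₁ = (1 + 1/k)·((z_{α/2} + z_β)/d)² = 1.500 × (3.605/0.66)².
n₁ = 1.500 × 29.83 = 44.8.
Round up: n₁ = 45, giving n₂ = 2 × 45 = 90.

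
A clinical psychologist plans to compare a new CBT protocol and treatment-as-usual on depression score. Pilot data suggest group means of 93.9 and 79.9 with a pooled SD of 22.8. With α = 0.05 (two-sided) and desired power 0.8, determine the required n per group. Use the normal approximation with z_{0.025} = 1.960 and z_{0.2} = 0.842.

n = 42 per group

Cohen's d = |M₁ − M₂| / SD_pooled = |93.9 − 79.9| / 22.8 = 14.0 / 22.8 = 0.614.
For two independent groups with equal n: n = 2·((z_{α/2} + z_β) / d)².
z_{α/2} + z_β = 1.960 + 0.842 = 2.802.
n = 2 × (2.802 / 0.614)² = 2 × 4.564² = 2 × 20.83 = 41.7.
Round up to the next whole participant.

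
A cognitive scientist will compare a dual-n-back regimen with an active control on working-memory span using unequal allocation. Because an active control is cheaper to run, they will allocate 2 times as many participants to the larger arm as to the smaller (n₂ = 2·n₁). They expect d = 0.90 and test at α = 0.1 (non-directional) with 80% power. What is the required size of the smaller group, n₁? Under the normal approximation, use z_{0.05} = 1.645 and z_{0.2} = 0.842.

n₁ = 12

With allocation ratio k = n₂/n₁ = 2, Var(x̄₁−x̄₂) = σ²(1/n₁ + 1/(k·n₁)) = σ²·(k+1)/(k·n₁).
So n₁ = (1 + 1/k)·((z_{α/2} + z_β)/d)² = 1.500 × (2.487/0.90)².
n₁ = 1.500 × 7.64 = 11.5.
Round up: n₁ = 12, giving n₂ = 2 × 12 = 24.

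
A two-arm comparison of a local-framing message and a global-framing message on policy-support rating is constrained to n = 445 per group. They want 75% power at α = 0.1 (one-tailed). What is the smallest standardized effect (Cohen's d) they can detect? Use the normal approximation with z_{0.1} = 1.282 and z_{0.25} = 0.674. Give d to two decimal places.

For two independent groups of n = 445 each: d_min = (z_{α} + z_β)·√(2/n).
z-sum = 1.282 + 0.674 = 1.956.
d_min = 1.956 × √(2/445) = 1.956 × 0.0670 = 0.131.

d_min ≈ 0.13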